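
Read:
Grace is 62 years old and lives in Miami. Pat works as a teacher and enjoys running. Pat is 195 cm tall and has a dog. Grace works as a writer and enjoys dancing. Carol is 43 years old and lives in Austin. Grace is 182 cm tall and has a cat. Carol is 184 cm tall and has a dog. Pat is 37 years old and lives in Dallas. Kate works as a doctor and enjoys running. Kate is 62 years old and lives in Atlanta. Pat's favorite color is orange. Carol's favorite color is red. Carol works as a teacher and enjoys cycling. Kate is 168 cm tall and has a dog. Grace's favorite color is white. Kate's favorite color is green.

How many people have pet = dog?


Count: 3

3


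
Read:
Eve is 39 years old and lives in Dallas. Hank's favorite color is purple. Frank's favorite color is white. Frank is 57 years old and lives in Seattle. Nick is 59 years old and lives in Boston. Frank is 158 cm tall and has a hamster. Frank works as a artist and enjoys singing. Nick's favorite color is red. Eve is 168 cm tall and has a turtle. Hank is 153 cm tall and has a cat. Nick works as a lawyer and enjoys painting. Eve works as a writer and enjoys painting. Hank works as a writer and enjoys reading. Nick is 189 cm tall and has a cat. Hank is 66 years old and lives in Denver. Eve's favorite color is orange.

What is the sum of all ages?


66+39+57+59 = 221

221


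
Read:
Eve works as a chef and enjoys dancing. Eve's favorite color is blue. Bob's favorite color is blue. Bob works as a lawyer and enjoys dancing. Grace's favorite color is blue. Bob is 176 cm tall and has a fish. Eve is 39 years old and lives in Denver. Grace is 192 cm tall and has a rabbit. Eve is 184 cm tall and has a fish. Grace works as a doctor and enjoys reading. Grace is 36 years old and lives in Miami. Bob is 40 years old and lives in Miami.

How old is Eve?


Eve is 39 years old

39


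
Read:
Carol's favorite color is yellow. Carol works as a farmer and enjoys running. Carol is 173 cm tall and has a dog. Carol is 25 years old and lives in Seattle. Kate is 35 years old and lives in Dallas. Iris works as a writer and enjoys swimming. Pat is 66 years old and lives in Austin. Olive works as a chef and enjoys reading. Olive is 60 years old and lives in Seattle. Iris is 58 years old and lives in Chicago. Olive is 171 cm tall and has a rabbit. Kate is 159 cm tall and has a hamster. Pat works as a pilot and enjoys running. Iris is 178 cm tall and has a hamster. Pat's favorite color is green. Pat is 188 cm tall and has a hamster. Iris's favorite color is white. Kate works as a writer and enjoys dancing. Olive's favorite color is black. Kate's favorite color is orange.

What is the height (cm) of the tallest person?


Tallest: Pat at 188 cm

188


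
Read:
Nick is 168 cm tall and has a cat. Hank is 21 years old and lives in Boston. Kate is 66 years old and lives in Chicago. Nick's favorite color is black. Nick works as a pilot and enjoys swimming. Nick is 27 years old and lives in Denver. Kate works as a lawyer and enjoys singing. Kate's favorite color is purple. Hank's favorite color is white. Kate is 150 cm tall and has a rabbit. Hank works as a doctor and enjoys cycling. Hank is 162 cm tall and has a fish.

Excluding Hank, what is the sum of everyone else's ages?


Sum (excluding Hank): 93

93


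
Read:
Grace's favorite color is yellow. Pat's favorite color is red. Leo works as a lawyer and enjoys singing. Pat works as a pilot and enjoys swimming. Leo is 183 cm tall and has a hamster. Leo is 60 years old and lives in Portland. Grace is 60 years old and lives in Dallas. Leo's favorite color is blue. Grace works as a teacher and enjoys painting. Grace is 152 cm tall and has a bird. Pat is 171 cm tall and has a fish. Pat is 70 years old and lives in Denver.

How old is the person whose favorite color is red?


Person with favorite color=red is Pat, age 70

70


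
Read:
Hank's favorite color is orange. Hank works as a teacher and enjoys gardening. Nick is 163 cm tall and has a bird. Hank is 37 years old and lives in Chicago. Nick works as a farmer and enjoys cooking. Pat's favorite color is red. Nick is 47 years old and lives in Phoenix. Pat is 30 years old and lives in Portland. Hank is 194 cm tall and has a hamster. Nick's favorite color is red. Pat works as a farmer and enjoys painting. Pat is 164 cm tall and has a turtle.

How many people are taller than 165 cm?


Taller than 165: 1

1


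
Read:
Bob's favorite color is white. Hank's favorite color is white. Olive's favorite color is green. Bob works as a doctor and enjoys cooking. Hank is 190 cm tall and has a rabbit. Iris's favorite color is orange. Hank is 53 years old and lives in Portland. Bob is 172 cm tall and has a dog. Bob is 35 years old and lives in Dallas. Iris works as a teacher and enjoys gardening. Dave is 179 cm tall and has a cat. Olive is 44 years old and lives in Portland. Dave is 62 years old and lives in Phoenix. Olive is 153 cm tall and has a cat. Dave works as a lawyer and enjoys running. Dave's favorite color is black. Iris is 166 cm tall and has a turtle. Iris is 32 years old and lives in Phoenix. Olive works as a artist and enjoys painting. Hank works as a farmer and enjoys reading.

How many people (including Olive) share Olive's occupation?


Olive is a artist. Count = 1

1


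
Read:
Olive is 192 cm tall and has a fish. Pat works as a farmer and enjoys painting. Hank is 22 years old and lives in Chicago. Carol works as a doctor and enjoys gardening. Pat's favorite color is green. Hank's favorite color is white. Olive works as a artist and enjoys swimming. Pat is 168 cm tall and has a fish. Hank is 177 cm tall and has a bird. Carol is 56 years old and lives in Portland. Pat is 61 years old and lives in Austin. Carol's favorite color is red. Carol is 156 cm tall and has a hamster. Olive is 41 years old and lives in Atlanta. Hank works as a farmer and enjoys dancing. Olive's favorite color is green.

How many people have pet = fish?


Count: 2

2


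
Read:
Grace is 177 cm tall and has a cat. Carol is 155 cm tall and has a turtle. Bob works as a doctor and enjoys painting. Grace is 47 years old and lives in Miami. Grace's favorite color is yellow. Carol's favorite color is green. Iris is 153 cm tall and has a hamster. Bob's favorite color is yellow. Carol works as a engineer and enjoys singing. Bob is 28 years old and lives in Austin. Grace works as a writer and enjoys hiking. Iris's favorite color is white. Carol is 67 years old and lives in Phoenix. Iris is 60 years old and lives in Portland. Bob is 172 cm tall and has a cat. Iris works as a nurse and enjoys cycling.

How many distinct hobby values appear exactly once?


Unique hobby values: 4

4


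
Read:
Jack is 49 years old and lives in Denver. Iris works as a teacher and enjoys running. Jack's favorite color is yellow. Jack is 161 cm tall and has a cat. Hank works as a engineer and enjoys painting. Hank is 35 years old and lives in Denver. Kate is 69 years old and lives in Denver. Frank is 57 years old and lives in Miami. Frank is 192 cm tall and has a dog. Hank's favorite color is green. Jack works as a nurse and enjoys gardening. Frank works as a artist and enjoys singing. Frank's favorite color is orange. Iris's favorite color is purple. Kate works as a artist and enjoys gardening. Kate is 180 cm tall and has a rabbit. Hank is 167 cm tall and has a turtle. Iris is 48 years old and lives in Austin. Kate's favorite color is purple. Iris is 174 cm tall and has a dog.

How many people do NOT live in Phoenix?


Not in Phoenix: 5

5


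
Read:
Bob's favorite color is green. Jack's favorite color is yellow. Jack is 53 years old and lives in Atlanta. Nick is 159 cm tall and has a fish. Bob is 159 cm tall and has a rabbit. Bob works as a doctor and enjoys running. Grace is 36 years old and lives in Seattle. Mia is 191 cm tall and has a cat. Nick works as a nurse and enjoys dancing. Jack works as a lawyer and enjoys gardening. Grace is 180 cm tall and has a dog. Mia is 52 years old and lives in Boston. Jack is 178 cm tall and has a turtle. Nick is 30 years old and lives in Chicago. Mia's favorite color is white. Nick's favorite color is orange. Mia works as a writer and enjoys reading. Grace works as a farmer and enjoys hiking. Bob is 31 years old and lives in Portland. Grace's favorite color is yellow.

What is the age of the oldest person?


Oldest: Jack at 53

53


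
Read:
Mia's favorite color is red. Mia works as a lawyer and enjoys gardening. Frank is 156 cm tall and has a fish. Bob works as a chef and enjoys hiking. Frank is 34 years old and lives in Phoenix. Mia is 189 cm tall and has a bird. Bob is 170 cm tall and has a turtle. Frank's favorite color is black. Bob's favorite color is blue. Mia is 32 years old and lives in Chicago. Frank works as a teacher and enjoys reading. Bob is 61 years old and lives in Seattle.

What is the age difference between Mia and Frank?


|32 - 34| = 2

2


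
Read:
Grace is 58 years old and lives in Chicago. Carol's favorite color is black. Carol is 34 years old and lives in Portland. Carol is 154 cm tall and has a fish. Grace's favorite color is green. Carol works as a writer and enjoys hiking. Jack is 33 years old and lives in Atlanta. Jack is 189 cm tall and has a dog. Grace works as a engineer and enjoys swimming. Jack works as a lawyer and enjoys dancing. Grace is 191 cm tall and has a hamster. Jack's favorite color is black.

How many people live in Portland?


Count in Portland: 1

1


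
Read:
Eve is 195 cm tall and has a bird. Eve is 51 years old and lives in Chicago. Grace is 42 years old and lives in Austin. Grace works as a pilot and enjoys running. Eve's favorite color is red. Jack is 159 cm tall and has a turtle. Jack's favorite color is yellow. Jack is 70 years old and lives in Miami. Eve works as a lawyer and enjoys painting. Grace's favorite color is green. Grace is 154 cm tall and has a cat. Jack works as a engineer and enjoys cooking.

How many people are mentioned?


People: Grace, Jack, Eve. Count = 3

3


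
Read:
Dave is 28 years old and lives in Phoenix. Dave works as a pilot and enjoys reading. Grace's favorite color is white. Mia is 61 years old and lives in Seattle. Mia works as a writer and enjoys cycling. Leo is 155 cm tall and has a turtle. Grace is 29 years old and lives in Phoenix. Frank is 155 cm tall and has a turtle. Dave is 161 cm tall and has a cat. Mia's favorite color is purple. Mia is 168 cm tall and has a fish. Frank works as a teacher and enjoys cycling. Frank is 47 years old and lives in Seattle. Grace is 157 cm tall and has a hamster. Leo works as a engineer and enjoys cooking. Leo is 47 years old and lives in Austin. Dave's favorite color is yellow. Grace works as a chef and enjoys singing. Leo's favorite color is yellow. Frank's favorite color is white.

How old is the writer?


The writer is Mia, age 61

61


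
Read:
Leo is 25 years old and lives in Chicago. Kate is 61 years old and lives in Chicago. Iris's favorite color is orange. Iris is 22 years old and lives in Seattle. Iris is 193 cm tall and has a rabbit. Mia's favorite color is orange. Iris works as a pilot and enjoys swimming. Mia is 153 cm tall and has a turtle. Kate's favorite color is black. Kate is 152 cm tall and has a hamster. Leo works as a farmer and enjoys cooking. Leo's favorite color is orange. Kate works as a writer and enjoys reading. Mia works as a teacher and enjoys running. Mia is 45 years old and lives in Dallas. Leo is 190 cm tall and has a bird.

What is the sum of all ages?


25+45+22+61 = 153

153


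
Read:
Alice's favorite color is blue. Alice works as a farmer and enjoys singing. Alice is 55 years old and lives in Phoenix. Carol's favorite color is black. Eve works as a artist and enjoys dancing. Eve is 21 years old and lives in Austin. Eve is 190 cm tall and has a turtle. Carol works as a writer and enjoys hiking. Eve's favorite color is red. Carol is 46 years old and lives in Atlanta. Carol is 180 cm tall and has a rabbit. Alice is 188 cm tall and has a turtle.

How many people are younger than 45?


Filter: 1

1


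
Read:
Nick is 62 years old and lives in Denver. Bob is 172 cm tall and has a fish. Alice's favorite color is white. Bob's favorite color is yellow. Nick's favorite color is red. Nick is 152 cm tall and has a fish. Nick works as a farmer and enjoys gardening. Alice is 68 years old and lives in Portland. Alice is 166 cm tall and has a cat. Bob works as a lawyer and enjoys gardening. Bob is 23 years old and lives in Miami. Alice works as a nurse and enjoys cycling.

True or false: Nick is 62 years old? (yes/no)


Nick is actually 62. yes

yes


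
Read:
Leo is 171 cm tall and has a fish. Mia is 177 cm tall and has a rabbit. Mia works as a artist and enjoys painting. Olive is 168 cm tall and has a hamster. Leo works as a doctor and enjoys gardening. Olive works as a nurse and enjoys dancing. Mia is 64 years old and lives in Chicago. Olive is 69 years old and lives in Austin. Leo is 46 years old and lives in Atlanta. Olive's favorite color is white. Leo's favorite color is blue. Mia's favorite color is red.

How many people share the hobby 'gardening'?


Count: 1

1


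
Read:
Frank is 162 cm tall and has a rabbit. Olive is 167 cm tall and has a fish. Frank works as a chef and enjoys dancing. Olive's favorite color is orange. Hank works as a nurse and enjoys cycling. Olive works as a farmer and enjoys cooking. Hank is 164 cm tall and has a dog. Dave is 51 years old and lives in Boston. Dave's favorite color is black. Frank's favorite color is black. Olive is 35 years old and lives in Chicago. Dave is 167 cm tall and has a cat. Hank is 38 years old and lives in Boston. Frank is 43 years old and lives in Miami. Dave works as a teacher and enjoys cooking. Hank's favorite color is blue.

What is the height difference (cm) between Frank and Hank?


|162 - 164| = 2

2


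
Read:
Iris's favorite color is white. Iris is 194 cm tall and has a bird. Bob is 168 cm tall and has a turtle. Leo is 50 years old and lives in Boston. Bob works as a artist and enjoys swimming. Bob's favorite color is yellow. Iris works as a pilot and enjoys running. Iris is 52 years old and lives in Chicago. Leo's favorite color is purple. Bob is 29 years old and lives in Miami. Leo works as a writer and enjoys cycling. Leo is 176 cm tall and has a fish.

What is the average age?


Sum=131, n=3, avg=43.67

43.67


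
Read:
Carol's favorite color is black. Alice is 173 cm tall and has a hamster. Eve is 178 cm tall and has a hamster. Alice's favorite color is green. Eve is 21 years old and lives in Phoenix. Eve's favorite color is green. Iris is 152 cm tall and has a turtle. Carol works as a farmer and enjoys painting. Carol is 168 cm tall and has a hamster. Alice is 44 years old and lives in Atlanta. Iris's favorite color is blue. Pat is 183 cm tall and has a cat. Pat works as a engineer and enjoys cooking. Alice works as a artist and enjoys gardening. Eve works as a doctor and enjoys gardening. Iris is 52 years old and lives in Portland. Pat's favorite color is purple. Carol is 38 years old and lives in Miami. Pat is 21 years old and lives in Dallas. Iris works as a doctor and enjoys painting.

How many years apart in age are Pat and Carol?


21 vs 38, diff = 17

17


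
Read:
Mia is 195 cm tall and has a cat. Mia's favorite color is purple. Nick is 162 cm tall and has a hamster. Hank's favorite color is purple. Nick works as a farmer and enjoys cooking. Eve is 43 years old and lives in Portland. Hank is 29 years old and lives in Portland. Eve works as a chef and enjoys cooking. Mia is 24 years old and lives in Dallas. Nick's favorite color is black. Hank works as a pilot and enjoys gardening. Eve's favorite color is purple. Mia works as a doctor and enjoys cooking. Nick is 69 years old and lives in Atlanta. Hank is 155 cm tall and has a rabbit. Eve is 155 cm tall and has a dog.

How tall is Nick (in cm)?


Nick is 162 cm tall

162


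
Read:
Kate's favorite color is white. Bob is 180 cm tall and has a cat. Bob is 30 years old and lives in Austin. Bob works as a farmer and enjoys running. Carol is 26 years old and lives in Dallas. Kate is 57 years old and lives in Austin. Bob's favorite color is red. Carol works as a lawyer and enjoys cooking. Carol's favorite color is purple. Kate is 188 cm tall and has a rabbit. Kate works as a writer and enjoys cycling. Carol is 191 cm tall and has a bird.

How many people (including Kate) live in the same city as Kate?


Kate lives in Austin. Count = 2

2


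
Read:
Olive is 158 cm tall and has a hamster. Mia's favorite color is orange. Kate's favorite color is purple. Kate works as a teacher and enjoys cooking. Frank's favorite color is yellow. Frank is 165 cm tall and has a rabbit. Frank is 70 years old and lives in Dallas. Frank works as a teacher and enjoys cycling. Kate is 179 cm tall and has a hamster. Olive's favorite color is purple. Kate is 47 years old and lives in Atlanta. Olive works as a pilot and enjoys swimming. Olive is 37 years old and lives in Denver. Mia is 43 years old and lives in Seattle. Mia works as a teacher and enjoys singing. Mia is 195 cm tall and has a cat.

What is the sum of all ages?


43+47+37+70 = 197

197


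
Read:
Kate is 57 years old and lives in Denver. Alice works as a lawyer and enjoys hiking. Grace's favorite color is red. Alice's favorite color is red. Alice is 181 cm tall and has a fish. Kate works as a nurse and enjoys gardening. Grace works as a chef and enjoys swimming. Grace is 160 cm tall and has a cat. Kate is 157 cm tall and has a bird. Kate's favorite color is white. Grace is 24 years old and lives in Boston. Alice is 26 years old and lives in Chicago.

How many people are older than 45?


Filter: 1

1


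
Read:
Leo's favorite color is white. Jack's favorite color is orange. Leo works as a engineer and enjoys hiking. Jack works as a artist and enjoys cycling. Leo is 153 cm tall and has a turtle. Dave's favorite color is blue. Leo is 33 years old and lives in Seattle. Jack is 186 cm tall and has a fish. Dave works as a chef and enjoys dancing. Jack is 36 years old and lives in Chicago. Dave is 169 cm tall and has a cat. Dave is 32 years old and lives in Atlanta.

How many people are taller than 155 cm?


Taller than 155: 2

2


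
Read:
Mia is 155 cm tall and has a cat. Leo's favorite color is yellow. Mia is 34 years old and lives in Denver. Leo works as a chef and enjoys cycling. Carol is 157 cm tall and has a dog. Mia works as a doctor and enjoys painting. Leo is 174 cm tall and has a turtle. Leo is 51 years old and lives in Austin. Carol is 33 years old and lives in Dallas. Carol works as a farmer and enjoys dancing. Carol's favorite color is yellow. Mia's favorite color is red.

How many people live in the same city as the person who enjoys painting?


Person with hobby painting is Mia, city Denver. Count = 1

1


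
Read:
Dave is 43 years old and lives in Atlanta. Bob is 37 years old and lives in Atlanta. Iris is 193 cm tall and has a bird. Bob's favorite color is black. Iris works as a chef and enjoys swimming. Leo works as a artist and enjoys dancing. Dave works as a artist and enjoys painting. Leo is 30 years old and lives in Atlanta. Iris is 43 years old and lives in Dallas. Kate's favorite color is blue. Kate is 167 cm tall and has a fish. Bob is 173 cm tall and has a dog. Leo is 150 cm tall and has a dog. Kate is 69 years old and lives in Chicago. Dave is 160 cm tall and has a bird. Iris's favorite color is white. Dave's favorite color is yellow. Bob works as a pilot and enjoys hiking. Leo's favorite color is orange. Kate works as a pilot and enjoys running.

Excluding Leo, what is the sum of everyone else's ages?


Sum (excluding Leo): 192

192


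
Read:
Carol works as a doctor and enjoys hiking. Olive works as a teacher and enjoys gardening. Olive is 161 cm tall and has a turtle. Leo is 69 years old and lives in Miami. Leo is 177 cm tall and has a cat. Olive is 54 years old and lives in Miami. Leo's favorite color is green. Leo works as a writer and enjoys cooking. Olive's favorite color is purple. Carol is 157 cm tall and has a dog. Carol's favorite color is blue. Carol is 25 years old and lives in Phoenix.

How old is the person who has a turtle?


Person with turtle is Olive, age 54

54


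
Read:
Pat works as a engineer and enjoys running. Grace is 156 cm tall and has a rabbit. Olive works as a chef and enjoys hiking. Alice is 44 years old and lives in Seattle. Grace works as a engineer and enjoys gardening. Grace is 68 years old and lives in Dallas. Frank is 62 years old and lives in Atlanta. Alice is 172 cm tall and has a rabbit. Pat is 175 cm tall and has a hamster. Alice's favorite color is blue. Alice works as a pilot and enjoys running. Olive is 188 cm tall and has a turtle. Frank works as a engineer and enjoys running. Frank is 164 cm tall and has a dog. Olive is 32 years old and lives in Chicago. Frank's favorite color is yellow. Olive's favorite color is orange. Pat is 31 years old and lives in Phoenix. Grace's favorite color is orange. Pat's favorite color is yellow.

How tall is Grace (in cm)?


Grace is 156 cm tall

156


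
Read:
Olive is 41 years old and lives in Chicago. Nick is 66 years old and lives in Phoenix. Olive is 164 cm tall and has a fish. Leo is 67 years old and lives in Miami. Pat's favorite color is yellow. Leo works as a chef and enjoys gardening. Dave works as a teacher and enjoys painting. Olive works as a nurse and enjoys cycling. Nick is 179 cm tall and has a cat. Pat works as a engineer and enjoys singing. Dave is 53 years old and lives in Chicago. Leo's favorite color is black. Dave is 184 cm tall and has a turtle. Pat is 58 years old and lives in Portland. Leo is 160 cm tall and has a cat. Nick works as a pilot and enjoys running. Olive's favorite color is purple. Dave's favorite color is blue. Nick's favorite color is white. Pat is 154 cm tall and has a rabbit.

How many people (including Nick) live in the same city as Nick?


Nick lives in Phoenix. Count = 1

1


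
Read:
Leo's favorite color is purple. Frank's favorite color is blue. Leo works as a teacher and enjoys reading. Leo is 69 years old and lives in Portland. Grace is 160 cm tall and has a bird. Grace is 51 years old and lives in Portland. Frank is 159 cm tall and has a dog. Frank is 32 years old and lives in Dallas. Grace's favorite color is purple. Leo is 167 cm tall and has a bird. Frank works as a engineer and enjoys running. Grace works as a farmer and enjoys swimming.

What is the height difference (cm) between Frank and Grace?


|159 - 160| = 1

1


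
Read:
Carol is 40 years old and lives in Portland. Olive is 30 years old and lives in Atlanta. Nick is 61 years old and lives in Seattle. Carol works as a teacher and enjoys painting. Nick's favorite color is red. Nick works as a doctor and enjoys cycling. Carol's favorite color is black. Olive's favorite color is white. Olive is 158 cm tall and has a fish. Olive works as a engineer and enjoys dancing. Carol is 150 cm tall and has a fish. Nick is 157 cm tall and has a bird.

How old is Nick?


Nick is 61 years old

61


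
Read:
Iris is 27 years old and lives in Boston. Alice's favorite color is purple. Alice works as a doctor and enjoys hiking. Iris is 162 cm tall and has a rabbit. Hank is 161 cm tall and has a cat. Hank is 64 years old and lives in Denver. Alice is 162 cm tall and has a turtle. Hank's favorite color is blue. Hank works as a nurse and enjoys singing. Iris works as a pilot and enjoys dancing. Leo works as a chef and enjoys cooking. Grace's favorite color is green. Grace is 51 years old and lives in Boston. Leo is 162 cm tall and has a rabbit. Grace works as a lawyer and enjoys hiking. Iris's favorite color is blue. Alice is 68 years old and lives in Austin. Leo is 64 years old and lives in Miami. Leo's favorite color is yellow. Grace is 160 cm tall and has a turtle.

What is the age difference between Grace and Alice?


|51 - 68| = 17

17


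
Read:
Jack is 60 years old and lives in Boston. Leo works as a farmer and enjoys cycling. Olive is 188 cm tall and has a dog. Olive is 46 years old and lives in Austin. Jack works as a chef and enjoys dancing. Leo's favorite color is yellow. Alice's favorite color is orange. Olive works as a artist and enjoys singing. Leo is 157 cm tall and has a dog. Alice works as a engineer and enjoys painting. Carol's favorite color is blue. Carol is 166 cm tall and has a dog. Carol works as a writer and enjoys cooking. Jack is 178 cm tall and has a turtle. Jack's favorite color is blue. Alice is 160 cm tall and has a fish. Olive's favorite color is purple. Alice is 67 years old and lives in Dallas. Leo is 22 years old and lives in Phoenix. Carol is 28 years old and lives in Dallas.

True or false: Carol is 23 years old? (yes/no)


Carol is actually 28. no

no


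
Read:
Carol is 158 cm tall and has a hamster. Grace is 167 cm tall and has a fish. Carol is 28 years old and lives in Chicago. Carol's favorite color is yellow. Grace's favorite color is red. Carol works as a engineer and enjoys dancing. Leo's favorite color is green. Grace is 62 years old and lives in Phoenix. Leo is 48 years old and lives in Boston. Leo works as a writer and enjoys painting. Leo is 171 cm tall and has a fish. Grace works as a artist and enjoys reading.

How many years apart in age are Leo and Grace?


48 vs 62, diff = 14

14


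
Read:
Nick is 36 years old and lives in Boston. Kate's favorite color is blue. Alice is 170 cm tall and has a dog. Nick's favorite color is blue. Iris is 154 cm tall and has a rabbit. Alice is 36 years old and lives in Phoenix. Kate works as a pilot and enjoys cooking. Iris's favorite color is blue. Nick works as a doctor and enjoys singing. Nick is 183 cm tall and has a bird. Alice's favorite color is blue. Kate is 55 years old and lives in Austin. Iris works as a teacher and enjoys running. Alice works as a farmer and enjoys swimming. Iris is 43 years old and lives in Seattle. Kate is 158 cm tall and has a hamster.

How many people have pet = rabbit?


Count: 1

1


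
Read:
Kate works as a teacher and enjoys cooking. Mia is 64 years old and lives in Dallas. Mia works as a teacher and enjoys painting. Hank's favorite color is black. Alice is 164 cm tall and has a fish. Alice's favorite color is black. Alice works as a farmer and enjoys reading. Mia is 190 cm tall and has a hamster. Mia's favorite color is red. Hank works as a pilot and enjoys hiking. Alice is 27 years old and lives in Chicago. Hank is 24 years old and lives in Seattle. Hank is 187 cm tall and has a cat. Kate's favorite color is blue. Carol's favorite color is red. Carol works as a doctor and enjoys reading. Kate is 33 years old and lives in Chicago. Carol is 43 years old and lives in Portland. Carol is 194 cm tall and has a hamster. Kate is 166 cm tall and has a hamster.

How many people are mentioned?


People: Mia, Hank, Carol, Alice, Kate. Count = 5

5


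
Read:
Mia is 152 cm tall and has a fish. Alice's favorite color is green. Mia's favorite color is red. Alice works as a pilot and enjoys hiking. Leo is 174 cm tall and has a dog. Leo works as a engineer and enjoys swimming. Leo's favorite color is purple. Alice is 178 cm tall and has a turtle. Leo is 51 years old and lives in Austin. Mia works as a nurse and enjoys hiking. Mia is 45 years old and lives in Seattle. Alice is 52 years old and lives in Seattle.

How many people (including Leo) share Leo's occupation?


Leo is a engineer. Count = 1

1


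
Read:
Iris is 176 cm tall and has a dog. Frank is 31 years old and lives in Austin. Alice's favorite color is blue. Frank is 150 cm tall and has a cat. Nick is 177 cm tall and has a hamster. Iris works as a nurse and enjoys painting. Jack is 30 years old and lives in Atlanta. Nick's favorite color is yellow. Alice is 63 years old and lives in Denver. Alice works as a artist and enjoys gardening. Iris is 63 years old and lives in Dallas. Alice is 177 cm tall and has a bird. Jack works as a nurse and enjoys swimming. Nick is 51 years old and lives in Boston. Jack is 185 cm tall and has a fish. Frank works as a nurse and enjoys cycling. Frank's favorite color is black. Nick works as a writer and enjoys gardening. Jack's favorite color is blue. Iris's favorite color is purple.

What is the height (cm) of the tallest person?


Tallest: Jack at 185 cm

185


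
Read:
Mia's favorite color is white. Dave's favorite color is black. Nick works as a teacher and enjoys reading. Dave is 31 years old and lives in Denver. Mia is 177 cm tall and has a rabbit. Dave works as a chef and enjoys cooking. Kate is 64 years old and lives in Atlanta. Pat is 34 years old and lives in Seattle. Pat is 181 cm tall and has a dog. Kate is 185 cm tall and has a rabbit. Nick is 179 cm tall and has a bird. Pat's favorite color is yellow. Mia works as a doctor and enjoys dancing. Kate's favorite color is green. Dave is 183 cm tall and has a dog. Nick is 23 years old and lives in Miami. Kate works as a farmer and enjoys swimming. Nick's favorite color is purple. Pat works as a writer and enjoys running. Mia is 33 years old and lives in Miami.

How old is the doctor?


The doctor is Mia, age 33

33


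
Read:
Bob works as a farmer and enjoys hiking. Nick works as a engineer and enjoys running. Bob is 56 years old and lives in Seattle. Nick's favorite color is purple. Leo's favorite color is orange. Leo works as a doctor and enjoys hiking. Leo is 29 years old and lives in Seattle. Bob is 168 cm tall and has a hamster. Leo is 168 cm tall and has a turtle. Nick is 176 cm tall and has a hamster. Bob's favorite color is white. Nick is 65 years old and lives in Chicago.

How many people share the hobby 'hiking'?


Count: 2

2


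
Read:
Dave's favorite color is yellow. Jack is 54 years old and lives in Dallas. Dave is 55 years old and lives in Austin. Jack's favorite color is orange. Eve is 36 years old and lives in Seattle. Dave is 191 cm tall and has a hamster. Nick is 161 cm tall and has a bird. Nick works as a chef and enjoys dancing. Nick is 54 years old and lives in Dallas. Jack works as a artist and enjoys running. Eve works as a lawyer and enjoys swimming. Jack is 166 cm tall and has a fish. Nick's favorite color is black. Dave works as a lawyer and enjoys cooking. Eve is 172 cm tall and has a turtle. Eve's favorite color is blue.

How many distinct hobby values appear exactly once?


Unique hobby values: 4

4


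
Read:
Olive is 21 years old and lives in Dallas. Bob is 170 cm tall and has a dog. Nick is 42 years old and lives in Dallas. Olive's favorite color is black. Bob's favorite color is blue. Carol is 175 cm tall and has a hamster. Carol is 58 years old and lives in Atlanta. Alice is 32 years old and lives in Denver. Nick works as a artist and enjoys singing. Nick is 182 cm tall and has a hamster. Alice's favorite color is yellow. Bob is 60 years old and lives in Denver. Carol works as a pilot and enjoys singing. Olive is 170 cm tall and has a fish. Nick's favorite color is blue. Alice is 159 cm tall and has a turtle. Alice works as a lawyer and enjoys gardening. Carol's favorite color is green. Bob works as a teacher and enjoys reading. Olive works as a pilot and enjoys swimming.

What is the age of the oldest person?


Oldest: Bob at 60

60


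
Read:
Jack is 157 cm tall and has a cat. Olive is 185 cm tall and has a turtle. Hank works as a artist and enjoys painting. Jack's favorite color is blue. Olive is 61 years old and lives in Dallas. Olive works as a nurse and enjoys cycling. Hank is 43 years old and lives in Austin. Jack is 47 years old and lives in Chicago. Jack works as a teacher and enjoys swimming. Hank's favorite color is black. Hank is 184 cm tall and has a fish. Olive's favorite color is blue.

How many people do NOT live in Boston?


Not in Boston: 3

3


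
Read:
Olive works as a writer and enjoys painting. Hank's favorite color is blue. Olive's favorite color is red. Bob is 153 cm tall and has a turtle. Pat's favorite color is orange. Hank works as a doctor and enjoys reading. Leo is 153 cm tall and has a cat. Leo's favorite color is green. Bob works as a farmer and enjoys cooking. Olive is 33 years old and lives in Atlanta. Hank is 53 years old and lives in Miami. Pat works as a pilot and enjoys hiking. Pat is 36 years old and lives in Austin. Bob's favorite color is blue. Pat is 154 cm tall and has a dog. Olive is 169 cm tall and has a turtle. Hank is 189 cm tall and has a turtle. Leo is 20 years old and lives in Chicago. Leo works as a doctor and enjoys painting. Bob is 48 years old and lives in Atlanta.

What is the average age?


Sum=190, n=5, avg=38

38


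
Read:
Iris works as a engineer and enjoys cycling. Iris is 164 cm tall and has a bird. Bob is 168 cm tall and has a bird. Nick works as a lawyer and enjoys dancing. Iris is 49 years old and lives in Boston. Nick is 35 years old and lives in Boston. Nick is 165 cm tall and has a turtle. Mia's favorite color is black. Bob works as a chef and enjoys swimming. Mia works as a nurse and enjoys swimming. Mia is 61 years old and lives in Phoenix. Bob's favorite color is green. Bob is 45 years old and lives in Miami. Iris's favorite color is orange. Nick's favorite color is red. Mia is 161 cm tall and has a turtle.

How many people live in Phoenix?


Count in Phoenix: 1

1


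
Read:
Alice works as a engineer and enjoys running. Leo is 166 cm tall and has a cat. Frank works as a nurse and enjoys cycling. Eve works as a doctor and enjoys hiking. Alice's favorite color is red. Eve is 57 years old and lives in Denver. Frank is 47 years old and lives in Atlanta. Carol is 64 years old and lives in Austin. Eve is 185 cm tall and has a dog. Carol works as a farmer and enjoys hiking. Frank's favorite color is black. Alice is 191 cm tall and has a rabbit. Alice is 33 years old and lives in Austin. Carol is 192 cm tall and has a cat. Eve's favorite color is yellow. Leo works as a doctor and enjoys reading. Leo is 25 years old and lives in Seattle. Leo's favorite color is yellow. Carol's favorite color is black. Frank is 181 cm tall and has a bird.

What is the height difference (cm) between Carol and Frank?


|192 - 181| = 11

11


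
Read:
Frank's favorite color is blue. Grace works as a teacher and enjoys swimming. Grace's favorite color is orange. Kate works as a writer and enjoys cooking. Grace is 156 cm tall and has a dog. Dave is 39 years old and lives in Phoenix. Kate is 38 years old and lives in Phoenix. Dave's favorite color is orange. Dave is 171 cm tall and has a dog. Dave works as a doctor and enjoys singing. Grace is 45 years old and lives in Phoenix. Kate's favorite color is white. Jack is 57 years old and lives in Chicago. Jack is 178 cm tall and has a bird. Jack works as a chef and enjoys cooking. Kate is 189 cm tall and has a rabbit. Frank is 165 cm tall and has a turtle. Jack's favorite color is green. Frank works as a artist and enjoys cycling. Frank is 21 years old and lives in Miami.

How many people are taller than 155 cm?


Taller than 155: 5

5


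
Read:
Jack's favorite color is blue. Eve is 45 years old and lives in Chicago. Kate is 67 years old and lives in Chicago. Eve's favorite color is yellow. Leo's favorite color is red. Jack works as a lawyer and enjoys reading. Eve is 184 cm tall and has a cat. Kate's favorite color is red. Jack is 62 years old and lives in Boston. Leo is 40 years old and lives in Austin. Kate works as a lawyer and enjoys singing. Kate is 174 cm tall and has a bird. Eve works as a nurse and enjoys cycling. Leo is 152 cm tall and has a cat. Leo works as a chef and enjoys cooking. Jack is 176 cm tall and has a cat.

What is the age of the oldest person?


Oldest: Kate at 67

67


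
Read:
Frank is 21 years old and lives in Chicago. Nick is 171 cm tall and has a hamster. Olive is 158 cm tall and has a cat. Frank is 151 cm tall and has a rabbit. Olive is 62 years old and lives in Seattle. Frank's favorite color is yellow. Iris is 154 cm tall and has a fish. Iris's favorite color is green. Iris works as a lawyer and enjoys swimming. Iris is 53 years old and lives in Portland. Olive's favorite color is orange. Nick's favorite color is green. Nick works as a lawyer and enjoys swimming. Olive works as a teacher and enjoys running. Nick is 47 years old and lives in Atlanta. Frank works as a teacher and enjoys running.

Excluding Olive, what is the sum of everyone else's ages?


Sum (excluding Olive): 121

121


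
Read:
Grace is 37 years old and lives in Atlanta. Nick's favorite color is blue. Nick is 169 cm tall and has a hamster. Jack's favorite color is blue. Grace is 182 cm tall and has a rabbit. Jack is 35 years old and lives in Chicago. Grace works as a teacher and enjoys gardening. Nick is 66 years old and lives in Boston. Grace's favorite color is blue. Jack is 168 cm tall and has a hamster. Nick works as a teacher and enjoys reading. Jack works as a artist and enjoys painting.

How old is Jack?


Jack is 35 years old

35


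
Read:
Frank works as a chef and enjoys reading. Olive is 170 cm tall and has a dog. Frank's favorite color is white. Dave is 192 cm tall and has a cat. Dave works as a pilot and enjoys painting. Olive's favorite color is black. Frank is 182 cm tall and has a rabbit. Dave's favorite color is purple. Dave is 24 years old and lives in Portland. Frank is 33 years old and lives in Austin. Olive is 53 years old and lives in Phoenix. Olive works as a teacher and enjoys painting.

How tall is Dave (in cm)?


Dave is 192 cm tall

192


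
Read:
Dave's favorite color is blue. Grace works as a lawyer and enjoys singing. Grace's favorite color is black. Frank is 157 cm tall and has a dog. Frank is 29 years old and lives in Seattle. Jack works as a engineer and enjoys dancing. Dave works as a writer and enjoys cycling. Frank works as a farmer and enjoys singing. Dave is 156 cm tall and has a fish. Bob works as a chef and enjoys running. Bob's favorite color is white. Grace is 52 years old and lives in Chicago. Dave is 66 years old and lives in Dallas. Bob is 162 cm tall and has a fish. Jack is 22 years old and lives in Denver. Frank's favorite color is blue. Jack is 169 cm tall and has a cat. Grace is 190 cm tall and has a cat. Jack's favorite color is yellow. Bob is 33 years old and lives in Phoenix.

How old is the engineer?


The engineer is Jack, age 22

22


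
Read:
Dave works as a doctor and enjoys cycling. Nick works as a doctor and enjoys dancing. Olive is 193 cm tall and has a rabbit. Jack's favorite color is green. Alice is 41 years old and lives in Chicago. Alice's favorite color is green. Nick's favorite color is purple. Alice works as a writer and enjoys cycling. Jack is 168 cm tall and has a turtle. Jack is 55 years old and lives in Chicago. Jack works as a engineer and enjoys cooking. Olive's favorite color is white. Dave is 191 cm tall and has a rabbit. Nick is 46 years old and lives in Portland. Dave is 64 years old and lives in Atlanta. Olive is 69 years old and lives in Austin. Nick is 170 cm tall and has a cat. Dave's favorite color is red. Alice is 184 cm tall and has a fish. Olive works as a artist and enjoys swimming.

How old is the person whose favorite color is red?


Person with favorite color=red is Dave, age 64

64


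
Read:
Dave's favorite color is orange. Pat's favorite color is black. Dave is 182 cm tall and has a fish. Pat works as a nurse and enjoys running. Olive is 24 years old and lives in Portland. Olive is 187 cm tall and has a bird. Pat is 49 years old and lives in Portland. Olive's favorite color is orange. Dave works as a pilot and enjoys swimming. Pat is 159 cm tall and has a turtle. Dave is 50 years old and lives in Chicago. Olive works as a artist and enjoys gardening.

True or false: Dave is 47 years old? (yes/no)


Dave is actually 50. no

no


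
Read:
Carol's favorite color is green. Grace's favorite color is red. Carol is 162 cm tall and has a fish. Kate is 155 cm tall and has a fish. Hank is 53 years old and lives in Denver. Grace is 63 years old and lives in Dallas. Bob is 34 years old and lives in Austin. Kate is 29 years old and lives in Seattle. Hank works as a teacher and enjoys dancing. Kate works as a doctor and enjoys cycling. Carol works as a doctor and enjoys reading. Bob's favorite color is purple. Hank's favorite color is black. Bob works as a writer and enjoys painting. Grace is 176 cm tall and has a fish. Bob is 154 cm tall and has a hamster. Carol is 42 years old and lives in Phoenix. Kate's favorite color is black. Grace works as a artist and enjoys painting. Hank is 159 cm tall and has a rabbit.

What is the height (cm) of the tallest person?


Tallest: Grace at 176 cm

176
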